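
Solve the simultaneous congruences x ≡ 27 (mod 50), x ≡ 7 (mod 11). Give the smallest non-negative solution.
The moduli 50, 11 are pairwise coprime, so by the CRT there is a unique solution mod 50·11 = 550.
Solve by successive substitution. Start with x ≡ 27 (mod 50).
  Combine with x ≡ 7 (mod 11): write x = 27 + 50·t and require 27 + 50·t ≡ 7 (mod 11), i.e. 50·t ≡ 7 − 27 ≡ 2 (mod 11). Since 50^(−1) ≡ 2 (mod 11) (50 ≡ 6 (mod 11)), t ≡ 2·2 ≡ 4 (mod 11). So x ≡ 27 + 50·4 = 227 (mod 550).
Unique solution in [0, 550): x = 227.

Final answer: x ≡ 227 (mod 550); the representative in [0, 550) is 227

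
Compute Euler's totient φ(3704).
φ is multiplicative, with φ(p^e) = p^e − p^(e−1). Factorise 3704 = 2^3 · 463. Then
  φ(3704) = (2^3 − 2^2) · (463 − 1) = 4 · 462 = 1848.

Final answer: φ(3704) = 1848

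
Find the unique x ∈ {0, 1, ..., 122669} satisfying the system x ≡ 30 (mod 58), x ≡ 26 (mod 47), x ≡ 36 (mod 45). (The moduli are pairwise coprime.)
The moduli 58, 47, 45 are pairwise coprime, so by the CRT there is a unique solution mod 58·47·45 = 122670.
Solve by successive substitution. Start with x ≡ 30 (mod 58).
  Combine with x ≡ 26 (mod 47): write x = 30 + 58·t and require 30 + 58·t ≡ 26 (mod 47), i.e. 58·t ≡ 26 − 30 ≡ 43 (mod 47). Since 58^(−1) ≡ 30 (mod 47) (58 ≡ 11 (mod 47)), t ≡ 30·43 ≡ 21 (mod 47). So x ≡ 30 + 58·21 = 1248 (mod 2726).
  Combine with x ≡ 36 (mod 45): write x = 1248 + 2726·t and require 1248 + 2726·t ≡ 36 (mod 45), i.e. 2726·t ≡ 36 − 1248 ≡ 3 (mod 45). Since 2726^(−1) ≡ 26 (mod 45) (2726 ≡ 26 (mod 45)), t ≡ 26·3 ≡ 33 (mod 45). So x ≡ 1248 + 2726·33 = 91206 (mod 122670).
Unique solution in [0, 122670): x = 91206.

Final answer: x ≡ 91206 (mod 122670); the representative in [0, 122670) is 91206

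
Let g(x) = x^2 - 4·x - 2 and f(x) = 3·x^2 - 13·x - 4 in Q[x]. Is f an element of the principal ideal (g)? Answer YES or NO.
In Q[x] the ideal (g) consists of all multiples of g, so f ∈ (g) iff g | f, i.e. iff the remainder of f on division by g is 0. Divide f by g (g is monic, so eliminate the leading term of the running remainder at each step):
  leading term 3·x^2: subtract (3)·g(x) = 3·x^2 - 12·x - 6, leaving 2 - x
The remainder r(x) = 2 - x ≠ 0 (and deg r < deg g), so g ∤ f, i.e. f ∉ (g).

Final answer: NO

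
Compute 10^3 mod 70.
Use repeated squaring. Binary(3) = 11. Walk through the bits of the exponent 3 left-to-right: at each bit after the leading one, square the running value, then multiply by 10 if the bit is 1 (always reducing mod 70):
  bit 1 = 1 (leading): start with 10.
  bit 2 = 1: square 10^2 = 100 ≡ 30; bit is 1, so multiply 30·10 = 300 ≡ 20 (mod 70).
Final value: 10^3 ≡ 20 (mod 70).

Final answer: 20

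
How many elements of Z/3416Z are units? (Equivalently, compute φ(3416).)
An element a ∈ Z/3416Z is a unit iff gcd(a, 3416) = 1, so the number of units is φ(3416). φ is multiplicative, with φ(p^e) = p^e − p^(e−1). Factorise 3416 = 2^3 · 7 · 61. Then
  φ(3416) = (2^3 − 2^2) · (7 − 1) · (61 − 1) = 4 · 6 · 60 = 1440.

Final answer: Z/3416Z has φ(3416) = 1440 units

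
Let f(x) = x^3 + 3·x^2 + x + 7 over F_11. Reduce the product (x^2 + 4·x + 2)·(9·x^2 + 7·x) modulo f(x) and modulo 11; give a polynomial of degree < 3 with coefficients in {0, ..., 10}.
Multiply as integer polynomials: a · b = 9·x^4 + 43·x^3 + 46·x^2 + 14·x. Reducing coefficients mod 11: a · b ≡ 9·x^4 + 10·x^3 + 2·x^2 + 3·x. Now divide by f(x) = x^3 + 3·x^2 + x + 7 in F_11[x], eliminating the leading term at each step:
  leading term 9·x^4: subtract (9·x)·f(x) = 9·x^4 + 5·x^3 + 9·x^2 + 8·x, leaving 5·x^3 + 4·x^2 + 6·x (coefficients mod 11)
  leading term 5·x^3: subtract (5)·f(x) = 5·x^3 + 4·x^2 + 5·x + 2, leaving x + 9 (coefficients mod 11)
The degree is now < 3, so this is the remainder. Hence a · b ≡ x + 9 in F_11[x]/(f).

Final answer: a · b ≡ x + 9 (mod f(x))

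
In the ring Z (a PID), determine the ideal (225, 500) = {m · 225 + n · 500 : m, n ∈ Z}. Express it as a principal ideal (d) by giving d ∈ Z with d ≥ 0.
In the PID Z, (a, b) is generated by gcd(a, b). Compute gcd(500, 225) with the extended Euclidean algorithm, tracking rows (r, s, t) with s·500 + t·225 = r:
  row A: (500, 1, 0)   [1·500 + 0·225 = 500]
  row B: (225, 0, 1)   [0·500 + 1·225 = 225]
  500 = 2·225 + 50   → row C = row A − 2·row B = (50, 1, −2)   [check: 1·500 − 2·225 = 50]
  225 = 4·50 + 25   → row D = row B − 4·row C = (25, −4, 9)   [check: −4·500 + 9·225 = 25]
  50 = 2·25 + 0   → remainder 0, stop. gcd = 25 (last nonzero row D).
So gcd(225, 500) = 25, with Bézout identity −4·500 + 9·225 = 25. Containment (⊇): the Bézout identity exhibits 25 as an element of (225, 500), giving (25) ⊆ (225, 500). Containment (⊆): since 25 | 225 and 25 | 500 (225 = 25·9, 500 = 25·20), every Z-linear combination of 225 and 500 is divisible by 25, so (225, 500) ⊆ (25). Therefore (225, 500) = (25), d = 25.

Final answer: (225, 500) = (25); d = 25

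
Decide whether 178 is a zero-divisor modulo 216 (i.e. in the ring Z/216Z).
YES

gcd(178, 216) = 2 > 1, so 178 is not a unit in Z/216Z. In Z/nZ every nonzero non-unit is a zero-divisor: explicitly, take b = 216/gcd = 108 ≠ 0 (mod 216); then 178·108 = 19224 = 89·216, i.e. 178·108 ≡ 0 (mod 216). So 178 is a zero-divisor.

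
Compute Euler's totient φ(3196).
φ is multiplicative, with φ(p^e) = p^e − p^(e−1). Factorise 3196 = 2^2 · 17 · 47. Then
  φ(3196) = (2^2 − 2^1) · (17 − 1) · (47 − 1) = 2 · 16 · 46 = 1472.

Final answer: φ(3196) = 1472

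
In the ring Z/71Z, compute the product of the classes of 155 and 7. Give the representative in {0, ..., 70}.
Reduce the factors first: 155 ≡ 13 (mod 71), so 155 · 7 ≡ 13 · 7 (mod 71). 13 · 7 = 91. Dividing by 71: 91 = 1·71 + 20. So (155 · 7) mod 71 = 20.

Final answer: 20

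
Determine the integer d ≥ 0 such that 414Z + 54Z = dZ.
(414, 54) = (18); d = 18

In the PID Z, (a, b) is generated by gcd(a, b). Compute gcd(414, 54) with the extended Euclidean algorithm, tracking rows (r, s, t) with s·414 + t·54 = r:
  row A: (414, 1, 0)   [1·414 + 0·54 = 414]
  row B: (54, 0, 1)   [0·414 + 1·54 = 54]
  414 = 7·54 + 36   → row C = row A − 7·row B = (36, 1, −7)   [check: 1·414 − 7·54 = 36]
  54 = 1·36 + 18   → row D = row B − 1·row C = (18, −1, 8)   [check: −1·414 + 8·54 = 18]
  36 = 2·18 + 0   → remainder 0, stop. gcd = 18 (last nonzero row D).
So gcd(414, 54) = 18, with Bézout identity −1·414 + 8·54 = 18. Containment (⊇): the Bézout identity exhibits 18 as an element of (414, 54), giving (18) ⊆ (414, 54). Containment (⊆): since 18 | 414 and 18 | 54 (414 = 18·23, 54 = 18·3), every Z-linear combination of 414 and 54 is divisible by 18, so (414, 54) ⊆ (18). Therefore (414, 54) = (18), d = 18.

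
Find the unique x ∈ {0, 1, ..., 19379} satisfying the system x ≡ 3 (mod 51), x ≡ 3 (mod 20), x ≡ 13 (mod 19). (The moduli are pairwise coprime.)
x ≡ 11223 (mod 19380); the representative in [0, 19380) is 11223

The moduli 51, 20, 19 are pairwise coprime, so by the CRT there is a unique solution mod 51·20·19 = 19380.
Solve by successive substitution. Start with x ≡ 3 (mod 51).
  Combine with x ≡ 3 (mod 20): write x = 3 + 51·t and require 3 + 51·t ≡ 3 (mod 20), i.e. 51·t ≡ 3 − 3 ≡ 0 (mod 20). Since 51^(−1) ≡ 11 (mod 20) (51 ≡ 11 (mod 20)), t ≡ 11·0 ≡ 0 (mod 20). So x ≡ 3 + 51·0 = 3 (mod 1020).
  Combine with x ≡ 13 (mod 19): write x = 3 + 1020·t and require 3 + 1020·t ≡ 13 (mod 19), i.e. 1020·t ≡ 13 − 3 ≡ 10 (mod 19). Since 1020^(−1) ≡ 3 (mod 19) (1020 ≡ 13 (mod 19)), t ≡ 3·10 ≡ 11 (mod 19). So x ≡ 3 + 1020·11 = 11223 (mod 19380).
Unique solution in [0, 19380): x = 11223.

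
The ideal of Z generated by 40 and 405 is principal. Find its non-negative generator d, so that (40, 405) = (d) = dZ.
In the PID Z, (a, b) is generated by gcd(a, b). Compute gcd(405, 40) with the extended Euclidean algorithm, tracking rows (r, s, t) with s·405 + t·40 = r:
  row A: (405, 1, 0)   [1·405 + 0·40 = 405]
  row B: (40, 0, 1)   [0·405 + 1·40 = 40]
  405 = 10·40 + 5   → row C = row A − 10·row B = (5, 1, −10)   [check: 1·405 − 10·40 = 5]
  40 = 8·5 + 0   → remainder 0, stop. gcd = 5 (last nonzero row C).
So gcd(40, 405) = 5, with Bézout identity 1·405 − 10·40 = 5. Containment (⊇): the Bézout identity exhibits 5 as an element of (40, 405), giving (5) ⊆ (40, 405). Containment (⊆): since 5 | 40 and 5 | 405 (40 = 5·8, 405 = 5·81), every Z-linear combination of 40 and 405 is divisible by 5, so (40, 405) ⊆ (5). Therefore (40, 405) = (5), d = 5.

Final answer: (40, 405) = (5); d = 5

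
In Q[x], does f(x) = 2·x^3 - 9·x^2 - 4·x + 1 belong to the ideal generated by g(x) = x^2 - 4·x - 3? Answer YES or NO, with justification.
NO

In Q[x] the ideal (g) consists of all multiples of g, so f ∈ (g) iff g | f, i.e. iff the remainder of f on division by g is 0. Divide f by g (g is monic, so eliminate the leading term of the running remainder at each step):
  leading term 2·x^3: subtract (2·x)·g(x) = 2·x^3 - 8·x^2 - 6·x, leaving -x^2 + 2·x + 1
  leading term -x^2: subtract (-1)·g(x) = -x^2 + 4·x + 3, leaving -2·x - 2
The remainder r(x) = -2·x - 2 ≠ 0 (and deg r < deg g), so g ∤ f, i.e. f ∉ (g).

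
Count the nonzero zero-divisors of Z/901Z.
In Z/901Z each nonzero element is either a unit (gcd with 901 is 1) or a zero-divisor (gcd > 1). The number of units is φ(901): factorise 901 = 17 · 53, so φ(901) = (17 − 1) · (53 − 1) = 16 · 52 = 832. The nonzero elements number 901 − 1 = 900. Hence the nonzero zero-divisors number 900 − 832 = 68.

Final answer: Z/901Z has 68 nonzero zero-divisors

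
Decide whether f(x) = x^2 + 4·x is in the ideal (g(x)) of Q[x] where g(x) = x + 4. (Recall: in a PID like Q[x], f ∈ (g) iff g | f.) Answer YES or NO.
In Q[x] the ideal (g) consists of all multiples of g, so f ∈ (g) iff g | f, i.e. iff the remainder of f on division by g is 0. Divide f by g (g is monic, so eliminate the leading term of the running remainder at each step):
  leading term x^2: subtract (x)·g(x) = x^2 + 4·x, leaving 0
The remainder is 0, so f(x) = g(x) · h(x) with h(x) = x. Hence g | f, i.e. f ∈ (g).

Final answer: YES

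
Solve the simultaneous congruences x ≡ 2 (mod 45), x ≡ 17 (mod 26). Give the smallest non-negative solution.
The moduli 45, 26 are pairwise coprime, so by the CRT there is a unique solution mod 45·26 = 1170.
Solve by successive substitution. Start with x ≡ 2 (mod 45).
  Combine with x ≡ 17 (mod 26): write x = 2 + 45·t and require 2 + 45·t ≡ 17 (mod 26), i.e. 45·t ≡ 17 − 2 ≡ 15 (mod 26). Since 45^(−1) ≡ 11 (mod 26) (45 ≡ 19 (mod 26)), t ≡ 11·15 ≡ 9 (mod 26). So x ≡ 2 + 45·9 = 407 (mod 1170).
Unique solution in [0, 1170): x = 407.

Final answer: x ≡ 407 (mod 1170); the representative in [0, 1170) is 407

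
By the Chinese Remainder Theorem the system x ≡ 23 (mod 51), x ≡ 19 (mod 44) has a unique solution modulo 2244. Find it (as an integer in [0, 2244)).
x ≡ 635 (mod 2244); the representative in [0, 2244) is 635

The moduli 51, 44 are pairwise coprime, so by the CRT there is a unique solution mod 51·44 = 2244.
Solve by successive substitution. Start with x ≡ 23 (mod 51).
  Combine with x ≡ 19 (mod 44): write x = 23 + 51·t and require 23 + 51·t ≡ 19 (mod 44), i.e. 51·t ≡ 19 − 23 ≡ 40 (mod 44). Since 51^(−1) ≡ 19 (mod 44) (51 ≡ 7 (mod 44)), t ≡ 19·40 ≡ 12 (mod 44). So x ≡ 23 + 51·12 = 635 (mod 2244).
Unique solution in [0, 2244): x = 635.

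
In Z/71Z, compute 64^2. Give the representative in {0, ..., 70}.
Use repeated squaring. Binary(2) = 10. Walk through the bits of the exponent 2 left-to-right: at each bit after the leading one, square the running value, then multiply by 64 if the bit is 1 (always reducing mod 71):
  bit 1 = 1 (leading): start with 64.
  bit 2 = 0: square 64^2 = 4096 ≡ 49 (mod 71).
Final value: 64^2 ≡ 49 (mod 71).

Final answer: 49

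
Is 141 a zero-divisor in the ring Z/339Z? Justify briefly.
YES

gcd(141, 339) = 3 > 1, so 141 is not a unit in Z/339Z. In Z/nZ every nonzero non-unit is a zero-divisor: explicitly, take b = 339/gcd = 113 ≠ 0 (mod 339); then 141·113 = 15933 = 47·339, i.e. 141·113 ≡ 0 (mod 339). So 141 is a zero-divisor.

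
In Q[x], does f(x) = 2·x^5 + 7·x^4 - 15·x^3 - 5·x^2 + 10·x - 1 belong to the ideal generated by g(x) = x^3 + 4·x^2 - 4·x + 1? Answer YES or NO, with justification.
In Q[x] the ideal (g) consists of all multiples of g, so f ∈ (g) iff g | f, i.e. iff the remainder of f on division by g is 0. Divide f by g (g is monic, so eliminate the leading term of the running remainder at each step):
  leading term 2·x^5: subtract (2·x^2)·g(x) = 2·x^5 + 8·x^4 - 8·x^3 + 2·x^2, leaving -x^4 - 7·x^3 - 7·x^2 + 10·x - 1
  leading term -x^4: subtract (-x)·g(x) = -x^4 - 4·x^3 + 4·x^2 - x, leaving -3·x^3 - 11·x^2 + 11·x - 1
  leading term -3·x^3: subtract (-3)·g(x) = -3·x^3 - 12·x^2 + 12·x - 3, leaving x^2 - x + 2
The remainder r(x) = x^2 - x + 2 ≠ 0 (and deg r < deg g), so g ∤ f, i.e. f ∉ (g).

Final answer: NO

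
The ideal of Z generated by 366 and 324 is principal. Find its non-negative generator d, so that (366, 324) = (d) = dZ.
(366, 324) = (6); d = 6

In the PID Z, (a, b) is generated by gcd(a, b). Compute gcd(366, 324) with the extended Euclidean algorithm, tracking rows (r, s, t) with s·366 + t·324 = r:
  row A: (366, 1, 0)   [1·366 + 0·324 = 366]
  row B: (324, 0, 1)   [0·366 + 1·324 = 324]
  366 = 1·324 + 42   → row C = row A − 1·row B = (42, 1, −1)   [check: 1·366 − 1·324 = 42]
  324 = 7·42 + 30   → row D = row B − 7·row C = (30, −7, 8)   [check: −7·366 + 8·324 = 30]
  42 = 1·30 + 12   → row E = row C − 1·row D = (12, 8, −9)   [check: 8·366 − 9·324 = 12]
  30 = 2·12 + 6   → row F = row D − 2·row E = (6, −23, 26)   [check: −23·366 + 26·324 = 6]
  12 = 2·6 + 0   → remainder 0, stop. gcd = 6 (last nonzero row F).
So gcd(366, 324) = 6, with Bézout identity −23·366 + 26·324 = 6. Containment (⊇): the Bézout identity exhibits 6 as an element of (366, 324), giving (6) ⊆ (366, 324). Containment (⊆): since 6 | 366 and 6 | 324 (366 = 6·61, 324 = 6·54), every Z-linear combination of 366 and 324 is divisible by 6, so (366, 324) ⊆ (6). Therefore (366, 324) = (6), d = 6.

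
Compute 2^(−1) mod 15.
2^(−1) ≡ 8 (mod 15)

Apply the extended Euclidean algorithm to (15, 2), tracking rows (r, s, t) with s·15 + t·2 = r. Each division r_prev = q·r_cur + r_new produces the new row as (previous row) − q·(current row):
  row A: (15, 1, 0)   [1·15 + 0·2 = 15]
  row B: (2, 0, 1)   [0·15 + 1·2 = 2]
  15 = 7·2 + 1   → row C = row A − 7·row B = (1, 1, −7)   [check: 1·15 − 7·2 = 1]
  2 = 2·1 + 0   → remainder 0, stop. gcd = 1 (last nonzero row C).
The gcd is 1, so 2 is invertible mod 15. The last nonzero row gives 1·15 − 7·2 = 1, so t = −7. So 2^(−1) ≡ −7 ≡ 8 (mod 15). Verify: 2 · 8 = 16 ≡ 1 (mod 15). ✓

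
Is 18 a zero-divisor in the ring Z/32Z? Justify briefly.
gcd(18, 32) = 2 > 1, so 18 is not a unit in Z/32Z. In Z/nZ every nonzero non-unit is a zero-divisor: explicitly, take b = 32/gcd = 16 ≠ 0 (mod 32); then 18·16 = 288 = 9·32, i.e. 18·16 ≡ 0 (mod 32). So 18 is a zero-divisor.

Final answer: YES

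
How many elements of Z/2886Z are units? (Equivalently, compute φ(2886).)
An element a ∈ Z/2886Z is a unit iff gcd(a, 2886) = 1, so the number of units is φ(2886). φ is multiplicative, with φ(p^e) = p^e − p^(e−1). Factorise 2886 = 2 · 3 · 13 · 37. Then
  φ(2886) = (2 − 1) · (3 − 1) · (13 − 1) · (37 − 1) = 1 · 2 · 12 · 36 = 864.

Final answer: Z/2886Z has φ(2886) = 864 units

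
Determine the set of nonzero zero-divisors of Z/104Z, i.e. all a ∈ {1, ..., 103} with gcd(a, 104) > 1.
An element a ∈ Z/104Z (with a ≠ 0) is a zero-divisor iff gcd(a, 104) > 1 (because a is a unit precisely when gcd(a, n) = 1, and in Z/nZ every nonzero, non-unit element is a zero-divisor). Scan a = 1, ..., 103 and keep those with gcd(a, 104) > 1:
  gcd(2, 104) = 2, gcd(4, 104) = 4, gcd(6, 104) = 2, gcd(8, 104) = 8, gcd(10, 104) = 2, gcd(12, 104) = 4, gcd(13, 104) = 13, gcd(14, 104) = 2, gcd(16, 104) = 8, gcd(18, 104) = 2, gcd(20, 104) = 4, gcd(22, 104) = 2, gcd(24, 104) = 8, gcd(26, 104) = 26, gcd(28, 104) = 4, gcd(30, 104) = 2, gcd(32, 104) = 8, gcd(34, 104) = 2, gcd(36, 104) = 4, gcd(38, 104) = 2, gcd(39, 104) = 13, gcd(40, 104) = 8, gcd(42, 104) = 2, gcd(44, 104) = 4, gcd(46, 104) = 2, gcd(48, 104) = 8, gcd(50, 104) = 2, gcd(52, 104) = 52, gcd(54, 104) = 2, gcd(56, 104) = 8, gcd(58, 104) = 2, gcd(60, 104) = 4, gcd(62, 104) = 2, gcd(64, 104) = 8, gcd(65, 104) = 13, gcd(66, 104) = 2, gcd(68, 104) = 4, gcd(70, 104) = 2, gcd(72, 104) = 8, gcd(74, 104) = 2, gcd(76, 104) = 4, gcd(78, 104) = 26, gcd(80, 104) = 8, gcd(82, 104) = 2, gcd(84, 104) = 4, gcd(86, 104) = 2, gcd(88, 104) = 8, gcd(90, 104) = 2, gcd(91, 104) = 13, gcd(92, 104) = 4, gcd(94, 104) = 2, gcd(96, 104) = 8, gcd(98, 104) = 2, gcd(100, 104) = 4, gcd(102, 104) = 2.
All other a ∈ {1, ..., 103} have gcd(a, 104) = 1 and are units. So the nonzero zero-divisors are exactly the 55 values of a appearing in this scan.

Final answer: nonzero zero-divisors of Z/104Z = {2, 4, 6, 8, 10, 12, 13, 14, 16, 18, 20, 22, 24, 26, 28, 30, 32, 34, 36, 38, 39, 40, 42, 44, 46, 48, 50, 52, 54, 56, 58, 60, 62, 64, 65, 66, 68, 70, 72, 74, 76, 78, 80, 82, 84, 86, 88, 90, 91, 92, 94, 96, 98, 100, 102}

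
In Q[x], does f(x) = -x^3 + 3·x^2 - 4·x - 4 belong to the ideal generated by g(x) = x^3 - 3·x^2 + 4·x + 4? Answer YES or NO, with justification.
YES

In Q[x] the ideal (g) consists of all multiples of g, so f ∈ (g) iff g | f, i.e. iff the remainder of f on division by g is 0. Divide f by g (g is monic, so eliminate the leading term of the running remainder at each step):
  leading term -x^3: subtract (-1)·g(x) = -x^3 + 3·x^2 - 4·x - 4, leaving 0
The remainder is 0, so f(x) = g(x) · h(x) with h(x) = -1. Hence g | f, i.e. f ∈ (g).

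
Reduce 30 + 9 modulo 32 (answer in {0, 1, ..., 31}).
Both summands are already reduced mod 32. 30 + 9 = 39; 39 = 1·32 + 7, so (30 + 9) mod 32 = 7.

Final answer: 7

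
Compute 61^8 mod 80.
Use repeated squaring. Binary(8) = 1000. Walk through the bits of the exponent 8 left-to-right: at each bit after the leading one, square the running value, then multiply by 61 if the bit is 1 (always reducing mod 80):
  bit 1 = 1 (leading): start with 61.
  bit 2 = 0: square 61^2 = 3721 ≡ 41 (mod 80).
  bit 3 = 0: square 41^2 = 1681 ≡ 1 (mod 80).
  bit 4 = 0: square 1^2 = 1 (mod 80).
Final value: 61^8 ≡ 1 (mod 80).

Final answer: 1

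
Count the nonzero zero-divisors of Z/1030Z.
In Z/1030Z each nonzero element is either a unit (gcd with 1030 is 1) or a zero-divisor (gcd > 1). The number of units is φ(1030): factorise 1030 = 2 · 5 · 103, so φ(1030) = (2 − 1) · (5 − 1) · (103 − 1) = 1 · 4 · 102 = 408. The nonzero elements number 1030 − 1 = 1029. Hence the nonzero zero-divisors number 1029 − 408 = 621.

Final answer: Z/1030Z has 621 nonzero zero-divisors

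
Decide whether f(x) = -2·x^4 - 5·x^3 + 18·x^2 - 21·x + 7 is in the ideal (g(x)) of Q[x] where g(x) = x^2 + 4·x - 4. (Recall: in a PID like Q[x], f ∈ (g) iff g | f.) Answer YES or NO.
In Q[x] the ideal (g) consists of all multiples of g, so f ∈ (g) iff g | f, i.e. iff the remainder of f on division by g is 0. Divide f by g (g is monic, so eliminate the leading term of the running remainder at each step):
  leading term -2·x^4: subtract (-2·x^2)·g(x) = -2·x^4 - 8·x^3 + 8·x^2, leaving 3·x^3 + 10·x^2 - 21·x + 7
  leading term 3·x^3: subtract (3·x)·g(x) = 3·x^3 + 12·x^2 - 12·x, leaving -2·x^2 - 9·x + 7
  leading term -2·x^2: subtract (-2)·g(x) = -2·x^2 - 8·x + 8, leaving -x - 1
The remainder r(x) = -x - 1 ≠ 0 (and deg r < deg g), so g ∤ f, i.e. f ∉ (g).

Final answer: NO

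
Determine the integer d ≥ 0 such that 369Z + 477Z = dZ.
In the PID Z, (a, b) is generated by gcd(a, b). Compute gcd(477, 369) with the extended Euclidean algorithm, tracking rows (r, s, t) with s·477 + t·369 = r:
  row A: (477, 1, 0)   [1·477 + 0·369 = 477]
  row B: (369, 0, 1)   [0·477 + 1·369 = 369]
  477 = 1·369 + 108   → row C = row A − 1·row B = (108, 1, −1)   [check: 1·477 − 1·369 = 108]
  369 = 3·108 + 45   → row D = row B − 3·row C = (45, −3, 4)   [check: −3·477 + 4·369 = 45]
  108 = 2·45 + 18   → row E = row C − 2·row D = (18, 7, −9)   [check: 7·477 − 9·369 = 18]
  45 = 2·18 + 9   → row F = row D − 2·row E = (9, −17, 22)   [check: −17·477 + 22·369 = 9]
  18 = 2·9 + 0   → remainder 0, stop. gcd = 9 (last nonzero row F).
So gcd(369, 477) = 9, with Bézout identity −17·477 + 22·369 = 9. Containment (⊇): the Bézout identity exhibits 9 as an element of (369, 477), giving (9) ⊆ (369, 477). Containment (⊆): since 9 | 369 and 9 | 477 (369 = 9·41, 477 = 9·53), every Z-linear combination of 369 and 477 is divisible by 9, so (369, 477) ⊆ (9). Therefore (369, 477) = (9), d = 9.

Final answer: (369, 477) = (9); d = 9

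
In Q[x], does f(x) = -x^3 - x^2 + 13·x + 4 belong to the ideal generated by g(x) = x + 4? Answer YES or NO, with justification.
In Q[x] the ideal (g) consists of all multiples of g, so f ∈ (g) iff g | f, i.e. iff the remainder of f on division by g is 0. Divide f by g (g is monic, so eliminate the leading term of the running remainder at each step):
  leading term -x^3: subtract (-x^2)·g(x) = -x^3 - 4·x^2, leaving 3·x^2 + 13·x + 4
  leading term 3·x^2: subtract (3·x)·g(x) = 3·x^2 + 12·x, leaving x + 4
  leading term x: subtract (1)·g(x) = x + 4, leaving 0
The remainder is 0, so f(x) = g(x) · h(x) with h(x) = -x^2 + 3·x + 1. Hence g | f, i.e. f ∈ (g).

Final answer: YES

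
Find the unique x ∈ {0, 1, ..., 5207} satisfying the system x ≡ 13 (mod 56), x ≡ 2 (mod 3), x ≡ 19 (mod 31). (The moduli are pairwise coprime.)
The moduli 56, 3, 31 are pairwise coprime, so by the CRT there is a unique solution mod 56·3·31 = 5208.
Solve by successive substitution. Start with x ≡ 13 (mod 56).
  Combine with x ≡ 2 (mod 3): write x = 13 + 56·t and require 13 + 56·t ≡ 2 (mod 3), i.e. 56·t ≡ 2 − 13 ≡ 1 (mod 3). Since 56^(−1) ≡ 2 (mod 3) (56 ≡ 2 (mod 3)), t ≡ 2·1 ≡ 2 (mod 3). So x ≡ 13 + 56·2 = 125 (mod 168).
  Combine with x ≡ 19 (mod 31): write x = 125 + 168·t and require 125 + 168·t ≡ 19 (mod 31), i.e. 168·t ≡ 19 − 125 ≡ 18 (mod 31). Since 168^(−1) ≡ 12 (mod 31) (168 ≡ 13 (mod 31)), t ≡ 12·18 ≡ 30 (mod 31). So x ≡ 125 + 168·30 = 5165 (mod 5208).
Unique solution in [0, 5208): x = 5165.

Final answer: x ≡ 5165 (mod 5208); the representative in [0, 5208) is 5165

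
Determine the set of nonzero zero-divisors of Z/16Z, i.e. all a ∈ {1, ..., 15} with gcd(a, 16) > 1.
An element a ∈ Z/16Z (with a ≠ 0) is a zero-divisor iff gcd(a, 16) > 1 (because a is a unit precisely when gcd(a, n) = 1, and in Z/nZ every nonzero, non-unit element is a zero-divisor). Scan a = 1, ..., 15 and keep those with gcd(a, 16) > 1:
  gcd(2, 16) = 2, gcd(4, 16) = 4, gcd(6, 16) = 2, gcd(8, 16) = 8, gcd(10, 16) = 2, gcd(12, 16) = 4, gcd(14, 16) = 2.
All other a ∈ {1, ..., 15} have gcd(a, 16) = 1 and are units. So the nonzero zero-divisors are exactly the 7 values of a appearing in this scan.

Final answer: nonzero zero-divisors of Z/16Z = {2, 4, 6, 8, 10, 12, 14}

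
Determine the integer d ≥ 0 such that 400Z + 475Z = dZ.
(400, 475) = (25); d = 25

In the PID Z, (a, b) is generated by gcd(a, b). Compute gcd(475, 400) with the extended Euclidean algorithm, tracking rows (r, s, t) with s·475 + t·400 = r:
  row A: (475, 1, 0)   [1·475 + 0·400 = 475]
  row B: (400, 0, 1)   [0·475 + 1·400 = 400]
  475 = 1·400 + 75   → row C = row A − 1·row B = (75, 1, −1)   [check: 1·475 − 1·400 = 75]
  400 = 5·75 + 25   → row D = row B − 5·row C = (25, −5, 6)   [check: −5·475 + 6·400 = 25]
  75 = 3·25 + 0   → remainder 0, stop. gcd = 25 (last nonzero row D).
So gcd(400, 475) = 25, with Bézout identity −5·475 + 6·400 = 25. Containment (⊇): the Bézout identity exhibits 25 as an element of (400, 475), giving (25) ⊆ (400, 475). Containment (⊆): since 25 | 400 and 25 | 475 (400 = 25·16, 475 = 25·19), every Z-linear combination of 400 and 475 is divisible by 25, so (400, 475) ⊆ (25). Therefore (400, 475) = (25), d = 25.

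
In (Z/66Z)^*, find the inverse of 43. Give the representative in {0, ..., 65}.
43^(−1) ≡ 43 (mod 66)

Apply the extended Euclidean algorithm to (66, 43), tracking rows (r, s, t) with s·66 + t·43 = r. Each division r_prev = q·r_cur + r_new produces the new row as (previous row) − q·(current row):
  row A: (66, 1, 0)   [1·66 + 0·43 = 66]
  row B: (43, 0, 1)   [0·66 + 1·43 = 43]
  66 = 1·43 + 23   → row C = row A − 1·row B = (23, 1, −1)   [check: 1·66 − 1·43 = 23]
  43 = 1·23 + 20   → row D = row B − 1·row C = (20, −1, 2)   [check: −1·66 + 2·43 = 20]
  23 = 1·20 + 3   → row E = row C − 1·row D = (3, 2, −3)   [check: 2·66 − 3·43 = 3]
  20 = 6·3 + 2   → row F = row D − 6·row E = (2, −13, 20)   [check: −13·66 + 20·43 = 2]
  3 = 1·2 + 1   → row G = row E − 1·row F = (1, 15, −23)   [check: 15·66 − 23·43 = 1]
  2 = 2·1 + 0   → remainder 0, stop. gcd = 1 (last nonzero row G).
The gcd is 1, so 43 is invertible mod 66. The last nonzero row gives 15·66 − 23·43 = 1, so t = −23. So 43^(−1) ≡ −23 ≡ 43 (mod 66). Verify: 43 · 43 = 1849 ≡ 1 (mod 66). ✓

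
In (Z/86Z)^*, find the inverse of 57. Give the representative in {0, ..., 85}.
57^(−1) ≡ 83 (mod 86)

Apply the extended Euclidean algorithm to (86, 57), tracking rows (r, s, t) with s·86 + t·57 = r. Each division r_prev = q·r_cur + r_new produces the new row as (previous row) − q·(current row):
  row A: (86, 1, 0)   [1·86 + 0·57 = 86]
  row B: (57, 0, 1)   [0·86 + 1·57 = 57]
  86 = 1·57 + 29   → row C = row A − 1·row B = (29, 1, −1)   [check: 1·86 − 1·57 = 29]
  57 = 1·29 + 28   → row D = row B − 1·row C = (28, −1, 2)   [check: −1·86 + 2·57 = 28]
  29 = 1·28 + 1   → row E = row C − 1·row D = (1, 2, −3)   [check: 2·86 − 3·57 = 1]
  28 = 28·1 + 0   → remainder 0, stop. gcd = 1 (last nonzero row E).
The gcd is 1, so 57 is invertible mod 86. The last nonzero row gives 2·86 − 3·57 = 1, so t = −3. So 57^(−1) ≡ −3 ≡ 83 (mod 86). Verify: 57 · 83 = 4731 ≡ 1 (mod 86). ✓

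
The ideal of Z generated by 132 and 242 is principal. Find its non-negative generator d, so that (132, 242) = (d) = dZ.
(132, 242) = (22); d = 22

In the PID Z, (a, b) is generated by gcd(a, b). Compute gcd(242, 132) with the extended Euclidean algorithm, tracking rows (r, s, t) with s·242 + t·132 = r:
  row A: (242, 1, 0)   [1·242 + 0·132 = 242]
  row B: (132, 0, 1)   [0·242 + 1·132 = 132]
  242 = 1·132 + 110   → row C = row A − 1·row B = (110, 1, −1)   [check: 1·242 − 1·132 = 110]
  132 = 1·110 + 22   → row D = row B − 1·row C = (22, −1, 2)   [check: −1·242 + 2·132 = 22]
  110 = 5·22 + 0   → remainder 0, stop. gcd = 22 (last nonzero row D).
So gcd(132, 242) = 22, with Bézout identity −1·242 + 2·132 = 22. Containment (⊇): the Bézout identity exhibits 22 as an element of (132, 242), giving (22) ⊆ (132, 242). Containment (⊆): since 22 | 132 and 22 | 242 (132 = 22·6, 242 = 22·11), every Z-linear combination of 132 and 242 is divisible by 22, so (132, 242) ⊆ (22). Therefore (132, 242) = (22), d = 22.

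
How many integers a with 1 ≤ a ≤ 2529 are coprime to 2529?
1680

The number of a ∈ {1, ..., 2529} with gcd(a, 2529) = 1 is by definition Euler's totient φ(2529). φ is multiplicative, with φ(p^e) = p^e − p^(e−1). Factorise 2529 = 3^2 · 281. Then
  φ(2529) = (3^2 − 3^1) · (281 − 1) = 6 · 280 = 1680.
So there are 1680 such integers.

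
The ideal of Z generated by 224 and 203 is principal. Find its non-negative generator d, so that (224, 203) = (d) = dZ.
In the PID Z, (a, b) is generated by gcd(a, b). Compute gcd(224, 203) with the extended Euclidean algorithm, tracking rows (r, s, t) with s·224 + t·203 = r:
  row A: (224, 1, 0)   [1·224 + 0·203 = 224]
  row B: (203, 0, 1)   [0·224 + 1·203 = 203]
  224 = 1·203 + 21   → row C = row A − 1·row B = (21, 1, −1)   [check: 1·224 − 1·203 = 21]
  203 = 9·21 + 14   → row D = row B − 9·row C = (14, −9, 10)   [check: −9·224 + 10·203 = 14]
  21 = 1·14 + 7   → row E = row C − 1·row D = (7, 10, −11)   [check: 10·224 − 11·203 = 7]
  14 = 2·7 + 0   → remainder 0, stop. gcd = 7 (last nonzero row E).
So gcd(224, 203) = 7, with Bézout identity 10·224 − 11·203 = 7. Containment (⊇): the Bézout identity exhibits 7 as an element of (224, 203), giving (7) ⊆ (224, 203). Containment (⊆): since 7 | 224 and 7 | 203 (224 = 7·32, 203 = 7·29), every Z-linear combination of 224 and 203 is divisible by 7, so (224, 203) ⊆ (7). Therefore (224, 203) = (7), d = 7.

Final answer: (224, 203) = (7); d = 7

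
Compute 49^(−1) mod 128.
49^(−1) ≡ 81 (mod 128)

Apply the extended Euclidean algorithm to (128, 49), tracking rows (r, s, t) with s·128 + t·49 = r. Each division r_prev = q·r_cur + r_new produces the new row as (previous row) − q·(current row):
  row A: (128, 1, 0)   [1·128 + 0·49 = 128]
  row B: (49, 0, 1)   [0·128 + 1·49 = 49]
  128 = 2·49 + 30   → row C = row A − 2·row B = (30, 1, −2)   [check: 1·128 − 2·49 = 30]
  49 = 1·30 + 19   → row D = row B − 1·row C = (19, −1, 3)   [check: −1·128 + 3·49 = 19]
  30 = 1·19 + 11   → row E = row C − 1·row D = (11, 2, −5)   [check: 2·128 − 5·49 = 11]
  19 = 1·11 + 8   → row F = row D − 1·row E = (8, −3, 8)   [check: −3·128 + 8·49 = 8]
  11 = 1·8 + 3   → row G = row E − 1·row F = (3, 5, −13)   [check: 5·128 − 13·49 = 3]
  8 = 2·3 + 2   → row H = row F − 2·row G = (2, −13, 34)   [check: −13·128 + 34·49 = 2]
  3 = 1·2 + 1   → row I = row G − 1·row H = (1, 18, −47)   [check: 18·128 − 47·49 = 1]
  2 = 2·1 + 0   → remainder 0, stop. gcd = 1 (last nonzero row I).
The gcd is 1, so 49 is invertible mod 128. The last nonzero row gives 18·128 − 47·49 = 1, so t = −47. So 49^(−1) ≡ −47 ≡ 81 (mod 128). Verify: 49 · 81 = 3969 ≡ 1 (mod 128). ✓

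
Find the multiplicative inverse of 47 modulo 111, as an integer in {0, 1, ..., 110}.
47^(−1) ≡ 26 (mod 111)

Apply the extended Euclidean algorithm to (111, 47), tracking rows (r, s, t) with s·111 + t·47 = r. Each division r_prev = q·r_cur + r_new produces the new row as (previous row) − q·(current row):
  row A: (111, 1, 0)   [1·111 + 0·47 = 111]
  row B: (47, 0, 1)   [0·111 + 1·47 = 47]
  111 = 2·47 + 17   → row C = row A − 2·row B = (17, 1, −2)   [check: 1·111 − 2·47 = 17]
  47 = 2·17 + 13   → row D = row B − 2·row C = (13, −2, 5)   [check: −2·111 + 5·47 = 13]
  17 = 1·13 + 4   → row E = row C − 1·row D = (4, 3, −7)   [check: 3·111 − 7·47 = 4]
  13 = 3·4 + 1   → row F = row D − 3·row E = (1, −11, 26)   [check: −11·111 + 26·47 = 1]
  4 = 4·1 + 0   → remainder 0, stop. gcd = 1 (last nonzero row F).
The gcd is 1, so 47 is invertible mod 111. The last nonzero row gives −11·111 + 26·47 = 1, so t = 26. So 47^(−1) ≡ 26 (mod 111). Verify: 47 · 26 = 1222 ≡ 1 (mod 111). ✓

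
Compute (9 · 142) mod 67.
Reduce the factors first: 142 ≡ 8 (mod 67), so 9 · 142 ≡ 9 · 8 (mod 67). 9 · 8 = 72. Dividing by 67: 72 = 1·67 + 5. So (9 · 142) mod 67 = 5.

Final answer: 5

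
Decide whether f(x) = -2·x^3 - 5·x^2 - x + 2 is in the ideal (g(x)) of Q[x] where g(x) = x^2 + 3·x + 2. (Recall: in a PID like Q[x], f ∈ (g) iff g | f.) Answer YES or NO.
In Q[x] the ideal (g) consists of all multiples of g, so f ∈ (g) iff g | f, i.e. iff the remainder of f on division by g is 0. Divide f by g (g is monic, so eliminate the leading term of the running remainder at each step):
  leading term -2·x^3: subtract (-2·x)·g(x) = -2·x^3 - 6·x^2 - 4·x, leaving x^2 + 3·x + 2
  leading term x^2: subtract (1)·g(x) = x^2 + 3·x + 2, leaving 0
The remainder is 0, so f(x) = g(x) · h(x) with h(x) = 1 - 2·x. Hence g | f, i.e. f ∈ (g).

Final answer: YES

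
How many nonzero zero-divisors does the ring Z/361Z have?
Z/361Z has 18 nonzero zero-divisors

In Z/361Z each nonzero element is either a unit (gcd with 361 is 1) or a zero-divisor (gcd > 1). The number of units is φ(361): factorise 361 = 19^2, so φ(361) = (19^2 − 19^1) = 342 = 342. The nonzero elements number 361 − 1 = 360. Hence the nonzero zero-divisors number 360 − 342 = 18.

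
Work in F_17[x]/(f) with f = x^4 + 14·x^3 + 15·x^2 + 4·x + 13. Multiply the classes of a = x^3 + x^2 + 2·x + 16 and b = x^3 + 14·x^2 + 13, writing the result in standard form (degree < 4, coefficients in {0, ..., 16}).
Multiply as integer polynomials: a · b = x^6 + 15·x^5 + 16·x^4 + 57·x^3 + 237·x^2 + 26·x + 208. Reducing coefficients mod 17: a · b ≡ x^6 + 15·x^5 + 16·x^4 + 6·x^3 + 16·x^2 + 9·x + 4. Now divide by f(x) = x^4 + 14·x^3 + 15·x^2 + 4·x + 13 in F_17[x], eliminating the leading term at each step:
  leading term x^6: subtract (x^2)·f(x) = x^6 + 14·x^5 + 15·x^4 + 4·x^3 + 13·x^2, leaving x^5 + x^4 + 2·x^3 + 3·x^2 + 9·x + 4 (coefficients mod 17)
  leading term x^5: subtract (x)·f(x) = x^5 + 14·x^4 + 15·x^3 + 4·x^2 + 13·x, leaving 4·x^4 + 4·x^3 + 16·x^2 + 13·x + 4 (coefficients mod 17)
  leading term 4·x^4: subtract (4)·f(x) = 4·x^4 + 5·x^3 + 9·x^2 + 16·x + 1, leaving 16·x^3 + 7·x^2 + 14·x + 3 (coefficients mod 17)
The degree is now < 4, so this is the remainder. Hence a · b ≡ 16·x^3 + 7·x^2 + 14·x + 3 in F_17[x]/(f).

Final answer: a · b ≡ 16·x^3 + 7·x^2 + 14·x + 3 (mod f(x))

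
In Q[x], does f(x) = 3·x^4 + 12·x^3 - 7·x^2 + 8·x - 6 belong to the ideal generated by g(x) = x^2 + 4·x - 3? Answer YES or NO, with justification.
In Q[x] the ideal (g) consists of all multiples of g, so f ∈ (g) iff g | f, i.e. iff the remainder of f on division by g is 0. Divide f by g (g is monic, so eliminate the leading term of the running remainder at each step):
  leading term 3·x^4: subtract (3·x^2)·g(x) = 3·x^4 + 12·x^3 - 9·x^2, leaving 2·x^2 + 8·x - 6
  leading term 2·x^2: subtract (2)·g(x) = 2·x^2 + 8·x - 6, leaving 0
The remainder is 0, so f(x) = g(x) · h(x) with h(x) = 3·x^2 + 2. Hence g | f, i.e. f ∈ (g).

Final answer: YES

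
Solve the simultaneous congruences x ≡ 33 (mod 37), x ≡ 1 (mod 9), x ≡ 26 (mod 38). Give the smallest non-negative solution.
x ≡ 4510 (mod 12654); the representative in [0, 12654) is 4510

The moduli 37, 9, 38 are pairwise coprime, so by the CRT there is a unique solution mod 37·9·38 = 12654.
Solve by successive substitution. Start with x ≡ 33 (mod 37).
  Combine with x ≡ 1 (mod 9): write x = 33 + 37·t and require 33 + 37·t ≡ 1 (mod 9), i.e. 37·t ≡ 1 − 33 ≡ 4 (mod 9). Since 37^(−1) ≡ 1 (mod 9) (37 ≡ 1 (mod 9)), t ≡ 1·4 ≡ 4 (mod 9). So x ≡ 33 + 37·4 = 181 (mod 333).
  Combine with x ≡ 26 (mod 38): write x = 181 + 333·t and require 181 + 333·t ≡ 26 (mod 38), i.e. 333·t ≡ 26 − 181 ≡ 35 (mod 38). Since 333^(−1) ≡ 21 (mod 38) (333 ≡ 29 (mod 38)), t ≡ 21·35 ≡ 13 (mod 38). So x ≡ 181 + 333·13 = 4510 (mod 12654).
Unique solution in [0, 12654): x = 4510.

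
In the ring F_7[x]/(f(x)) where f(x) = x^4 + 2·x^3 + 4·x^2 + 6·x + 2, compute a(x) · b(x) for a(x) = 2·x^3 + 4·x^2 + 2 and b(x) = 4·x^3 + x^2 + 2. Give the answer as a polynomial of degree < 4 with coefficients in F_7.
Multiply as integer polynomials: a · b = 8·x^6 + 18·x^5 + 4·x^4 + 12·x^3 + 10·x^2 + 4. Reducing coefficients mod 7: a · b ≡ x^6 + 4·x^5 + 4·x^4 + 5·x^3 + 3·x^2 + 4. Now divide by f(x) = x^4 + 2·x^3 + 4·x^2 + 6·x + 2 in F_7[x], eliminating the leading term at each step:
  leading term x^6: subtract (x^2)·f(x) = x^6 + 2·x^5 + 4·x^4 + 6·x^3 + 2·x^2, leaving 2·x^5 + 6·x^3 + x^2 + 4 (coefficients mod 7)
  leading term 2·x^5: subtract (2·x)·f(x) = 2·x^5 + 4·x^4 + x^3 + 5·x^2 + 4·x, leaving 3·x^4 + 5·x^3 + 3·x^2 + 3·x + 4 (coefficients mod 7)
  leading term 3·x^4: subtract (3)·f(x) = 3·x^4 + 6·x^3 + 5·x^2 + 4·x + 6, leaving 6·x^3 + 5·x^2 + 6·x + 5 (coefficients mod 7)
The degree is now < 4, so this is the remainder. Hence a · b ≡ 6·x^3 + 5·x^2 + 6·x + 5 in F_7[x]/(f).

Final answer: a · b ≡ 6·x^3 + 5·x^2 + 6·x + 5 (mod f(x))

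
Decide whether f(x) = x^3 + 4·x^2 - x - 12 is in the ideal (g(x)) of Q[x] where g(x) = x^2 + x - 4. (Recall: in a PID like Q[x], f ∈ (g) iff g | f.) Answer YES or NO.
YES

In Q[x] the ideal (g) consists of all multiples of g, so f ∈ (g) iff g | f, i.e. iff the remainder of f on division by g is 0. Divide f by g (g is monic, so eliminate the leading term of the running remainder at each step):
  leading term x^3: subtract (x)·g(x) = x^3 + x^2 - 4·x, leaving 3·x^2 + 3·x - 12
  leading term 3·x^2: subtract (3)·g(x) = 3·x^2 + 3·x - 12, leaving 0
The remainder is 0, so f(x) = g(x) · h(x) with h(x) = x + 3. Hence g | f, i.e. f ∈ (g).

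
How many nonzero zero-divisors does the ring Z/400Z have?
Z/400Z has 239 nonzero zero-divisors

In Z/400Z each nonzero element is either a unit (gcd with 400 is 1) or a zero-divisor (gcd > 1). The number of units is φ(400): factorise 400 = 2^4 · 5^2, so φ(400) = (2^4 − 2^3) · (5^2 − 5^1) = 8 · 20 = 160. The nonzero elements number 400 − 1 = 399. Hence the nonzero zero-divisors number 399 − 160 = 239.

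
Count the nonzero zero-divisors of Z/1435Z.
In Z/1435Z each nonzero element is either a unit (gcd with 1435 is 1) or a zero-divisor (gcd > 1). The number of units is φ(1435): factorise 1435 = 5 · 7 · 41, so φ(1435) = (5 − 1) · (7 − 1) · (41 − 1) = 4 · 6 · 40 = 960. The nonzero elements number 1435 − 1 = 1434. Hence the nonzero zero-divisors number 1434 − 960 = 474.

Final answer: Z/1435Z has 474 nonzero zero-divisors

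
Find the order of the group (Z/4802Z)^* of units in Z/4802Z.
|(Z/4802Z)^*| = 2058

(Z/4802Z)^* consists of the classes a with gcd(a, 4802) = 1, so its order is φ(4802). φ is multiplicative, with φ(p^e) = p^e − p^(e−1). Factorise 4802 = 2 · 7^4. Then
  φ(4802) = (2 − 1) · (7^4 − 7^3) = 1 · 2058 = 2058.
Thus |(Z/4802Z)^*| = 2058.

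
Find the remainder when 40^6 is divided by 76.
64

Use repeated squaring. Binary(6) = 110. Walk through the bits of the exponent 6 left-to-right: at each bit after the leading one, square the running value, then multiply by 40 if the bit is 1 (always reducing mod 76):
  bit 1 = 1 (leading): start with 40.
  bit 2 = 1: square 40^2 = 1600 ≡ 4; bit is 1, so multiply 4·40 = 160 ≡ 8 (mod 76).
  bit 3 = 0: square 8^2 = 64 (mod 76).
Final value: 40^6 ≡ 64 (mod 76).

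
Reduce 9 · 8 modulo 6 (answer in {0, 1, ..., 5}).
0

Reduce the factors first: 9 ≡ 3, 8 ≡ 2 (mod 6), so 9 · 8 ≡ 3 · 2 (mod 6). 3 · 2 = 6. Dividing by 6: 6 = 1·6 + 0. So (9 · 8) mod 6 = 0.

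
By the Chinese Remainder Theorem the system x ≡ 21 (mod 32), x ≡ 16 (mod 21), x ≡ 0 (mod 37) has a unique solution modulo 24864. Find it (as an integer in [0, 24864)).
The moduli 32, 21, 37 are pairwise coprime, so by the CRT there is a unique solution mod 32·21·37 = 24864.
Solve by successive substitution. Start with x ≡ 21 (mod 32).
  Combine with x ≡ 16 (mod 21): write x = 21 + 32·t and require 21 + 32·t ≡ 16 (mod 21), i.e. 32·t ≡ 16 − 21 ≡ 16 (mod 21). Since 32^(−1) ≡ 2 (mod 21) (32 ≡ 11 (mod 21)), t ≡ 2·16 ≡ 11 (mod 21). So x ≡ 21 + 32·11 = 373 (mod 672).
  Combine with x ≡ 0 (mod 37): write x = 373 + 672·t and require 373 + 672·t ≡ 0 (mod 37), i.e. 672·t ≡ 0 − 373 ≡ 34 (mod 37). Since 672^(−1) ≡ 31 (mod 37) (672 ≡ 6 (mod 37)), t ≡ 31·34 ≡ 18 (mod 37). So x ≡ 373 + 672·18 = 12469 (mod 24864).
Unique solution in [0, 24864): x = 12469.

Final answer: x ≡ 12469 (mod 24864); the representative in [0, 24864) is 12469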